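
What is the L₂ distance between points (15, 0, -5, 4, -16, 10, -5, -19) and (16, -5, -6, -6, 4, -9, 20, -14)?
39.2173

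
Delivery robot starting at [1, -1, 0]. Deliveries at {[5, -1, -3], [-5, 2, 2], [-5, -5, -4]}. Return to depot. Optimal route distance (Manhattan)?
46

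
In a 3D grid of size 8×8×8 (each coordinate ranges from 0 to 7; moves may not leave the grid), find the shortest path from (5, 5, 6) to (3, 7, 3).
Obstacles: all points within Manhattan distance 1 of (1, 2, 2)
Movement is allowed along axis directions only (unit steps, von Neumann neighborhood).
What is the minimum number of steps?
7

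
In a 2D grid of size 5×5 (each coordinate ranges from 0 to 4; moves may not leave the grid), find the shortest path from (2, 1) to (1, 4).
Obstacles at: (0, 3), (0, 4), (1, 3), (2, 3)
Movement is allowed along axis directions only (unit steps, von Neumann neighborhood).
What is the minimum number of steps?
6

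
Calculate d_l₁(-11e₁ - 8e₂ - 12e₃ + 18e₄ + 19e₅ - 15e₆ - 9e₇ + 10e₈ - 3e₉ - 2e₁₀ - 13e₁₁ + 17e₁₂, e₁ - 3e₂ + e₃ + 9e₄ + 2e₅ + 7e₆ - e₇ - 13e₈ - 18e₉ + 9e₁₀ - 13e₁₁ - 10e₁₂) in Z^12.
162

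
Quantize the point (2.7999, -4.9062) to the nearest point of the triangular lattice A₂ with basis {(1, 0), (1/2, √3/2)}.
(3, -5.196)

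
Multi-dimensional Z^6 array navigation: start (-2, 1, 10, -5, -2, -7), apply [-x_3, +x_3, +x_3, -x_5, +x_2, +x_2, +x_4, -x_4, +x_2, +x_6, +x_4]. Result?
(-2, 4, 11, -4, -3, -6)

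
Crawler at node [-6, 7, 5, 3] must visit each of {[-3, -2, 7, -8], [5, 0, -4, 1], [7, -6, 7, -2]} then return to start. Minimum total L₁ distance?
96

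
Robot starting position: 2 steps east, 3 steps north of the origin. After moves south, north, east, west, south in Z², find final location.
(2, 2)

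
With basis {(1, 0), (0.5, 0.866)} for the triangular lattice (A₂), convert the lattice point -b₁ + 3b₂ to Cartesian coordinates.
(0.5, 2.598)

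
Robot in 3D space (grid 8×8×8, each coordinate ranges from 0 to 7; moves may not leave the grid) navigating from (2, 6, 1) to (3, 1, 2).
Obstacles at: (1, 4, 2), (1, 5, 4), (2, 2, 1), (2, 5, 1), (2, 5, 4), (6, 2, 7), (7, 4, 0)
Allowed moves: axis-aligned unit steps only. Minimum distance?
7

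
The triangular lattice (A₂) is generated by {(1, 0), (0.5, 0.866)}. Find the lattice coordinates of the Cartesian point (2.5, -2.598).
4b₁ - 3b₂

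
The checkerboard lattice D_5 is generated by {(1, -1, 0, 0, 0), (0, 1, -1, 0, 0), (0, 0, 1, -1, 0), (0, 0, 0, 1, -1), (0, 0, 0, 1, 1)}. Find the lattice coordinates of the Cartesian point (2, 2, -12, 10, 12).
2b₁ + 4b₂ - 8b₃ - 5b₄ + 7b₅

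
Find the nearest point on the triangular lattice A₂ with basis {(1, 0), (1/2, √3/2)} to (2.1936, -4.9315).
(2, -5.196)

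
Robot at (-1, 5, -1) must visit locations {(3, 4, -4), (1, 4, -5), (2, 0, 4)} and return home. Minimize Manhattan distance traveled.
36
(one optimal route: (-1, 5, -1) → (1, 4, -5) → (3, 4, -4) → (2, 0, 4) → (-1, 5, -1))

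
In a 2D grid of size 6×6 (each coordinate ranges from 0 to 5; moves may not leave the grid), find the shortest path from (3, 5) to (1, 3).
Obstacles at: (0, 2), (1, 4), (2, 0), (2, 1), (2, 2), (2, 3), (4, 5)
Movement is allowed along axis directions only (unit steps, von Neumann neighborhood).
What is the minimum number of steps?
6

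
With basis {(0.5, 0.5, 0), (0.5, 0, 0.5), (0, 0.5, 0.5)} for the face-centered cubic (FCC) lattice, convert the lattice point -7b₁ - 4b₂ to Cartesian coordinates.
(-5.5, -3.5, -2)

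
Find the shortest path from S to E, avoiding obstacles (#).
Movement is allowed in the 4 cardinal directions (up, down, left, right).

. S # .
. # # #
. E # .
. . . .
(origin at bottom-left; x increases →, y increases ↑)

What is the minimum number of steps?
4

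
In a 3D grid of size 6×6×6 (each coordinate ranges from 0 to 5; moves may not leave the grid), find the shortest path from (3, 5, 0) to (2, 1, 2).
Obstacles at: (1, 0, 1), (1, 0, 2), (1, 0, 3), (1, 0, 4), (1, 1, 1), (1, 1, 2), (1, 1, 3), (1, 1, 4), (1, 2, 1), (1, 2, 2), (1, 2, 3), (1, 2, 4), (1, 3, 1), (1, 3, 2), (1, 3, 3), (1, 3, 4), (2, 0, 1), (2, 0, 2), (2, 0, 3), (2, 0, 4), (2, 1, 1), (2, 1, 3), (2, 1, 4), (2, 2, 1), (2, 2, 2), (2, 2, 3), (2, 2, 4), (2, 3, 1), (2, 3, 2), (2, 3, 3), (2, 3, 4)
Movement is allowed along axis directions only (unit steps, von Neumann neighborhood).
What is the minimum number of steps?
7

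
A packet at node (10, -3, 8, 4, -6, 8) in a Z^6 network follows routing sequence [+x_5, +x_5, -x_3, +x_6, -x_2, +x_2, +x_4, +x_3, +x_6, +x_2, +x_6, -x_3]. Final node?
(10, -2, 7, 5, -4, 11)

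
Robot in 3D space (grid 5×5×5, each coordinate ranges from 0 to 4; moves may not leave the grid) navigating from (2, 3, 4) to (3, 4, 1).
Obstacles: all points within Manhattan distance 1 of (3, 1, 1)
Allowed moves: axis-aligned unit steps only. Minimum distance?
5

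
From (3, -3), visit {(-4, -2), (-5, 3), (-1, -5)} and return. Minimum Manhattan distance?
32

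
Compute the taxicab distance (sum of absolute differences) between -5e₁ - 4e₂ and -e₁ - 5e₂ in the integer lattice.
5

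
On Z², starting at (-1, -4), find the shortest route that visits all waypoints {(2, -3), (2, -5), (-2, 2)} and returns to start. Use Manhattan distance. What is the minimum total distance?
22
(one optimal route: (-1, -4) → (2, -5) → (2, -3) → (-2, 2) → (-1, -4))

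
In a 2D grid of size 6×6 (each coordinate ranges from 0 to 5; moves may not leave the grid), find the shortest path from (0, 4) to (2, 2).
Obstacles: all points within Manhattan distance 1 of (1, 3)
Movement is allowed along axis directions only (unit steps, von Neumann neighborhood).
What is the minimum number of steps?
8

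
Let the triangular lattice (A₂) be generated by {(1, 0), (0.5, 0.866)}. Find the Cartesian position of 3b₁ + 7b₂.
(6.5, 6.062)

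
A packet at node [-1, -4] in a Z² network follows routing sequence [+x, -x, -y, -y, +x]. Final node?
(0, -6)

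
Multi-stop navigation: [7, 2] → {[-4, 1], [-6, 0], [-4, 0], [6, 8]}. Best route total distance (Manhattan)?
27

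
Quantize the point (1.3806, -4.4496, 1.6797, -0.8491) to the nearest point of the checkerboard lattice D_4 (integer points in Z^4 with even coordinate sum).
(1, -4, 2, -1)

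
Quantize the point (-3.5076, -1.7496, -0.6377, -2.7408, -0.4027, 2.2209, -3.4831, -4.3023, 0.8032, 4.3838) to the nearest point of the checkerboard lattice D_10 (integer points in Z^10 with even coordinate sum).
(-4, -2, -1, -3, 0, 2, -3, -4, 1, 4)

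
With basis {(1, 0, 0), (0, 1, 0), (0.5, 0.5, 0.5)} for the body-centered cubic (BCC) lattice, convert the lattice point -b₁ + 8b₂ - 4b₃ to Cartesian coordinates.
(-3, 6, -2)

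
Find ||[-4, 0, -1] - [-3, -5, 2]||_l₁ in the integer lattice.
9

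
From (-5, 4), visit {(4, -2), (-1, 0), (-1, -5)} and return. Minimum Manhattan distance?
36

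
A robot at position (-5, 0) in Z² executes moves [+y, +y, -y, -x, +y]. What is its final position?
(-6, 2)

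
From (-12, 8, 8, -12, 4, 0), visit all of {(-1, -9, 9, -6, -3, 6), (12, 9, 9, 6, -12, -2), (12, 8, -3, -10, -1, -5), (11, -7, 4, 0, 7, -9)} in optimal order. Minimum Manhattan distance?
186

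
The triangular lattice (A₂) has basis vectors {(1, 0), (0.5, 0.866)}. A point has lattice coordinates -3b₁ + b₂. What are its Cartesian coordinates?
(-2.5, 0.866)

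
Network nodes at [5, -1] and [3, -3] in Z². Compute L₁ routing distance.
4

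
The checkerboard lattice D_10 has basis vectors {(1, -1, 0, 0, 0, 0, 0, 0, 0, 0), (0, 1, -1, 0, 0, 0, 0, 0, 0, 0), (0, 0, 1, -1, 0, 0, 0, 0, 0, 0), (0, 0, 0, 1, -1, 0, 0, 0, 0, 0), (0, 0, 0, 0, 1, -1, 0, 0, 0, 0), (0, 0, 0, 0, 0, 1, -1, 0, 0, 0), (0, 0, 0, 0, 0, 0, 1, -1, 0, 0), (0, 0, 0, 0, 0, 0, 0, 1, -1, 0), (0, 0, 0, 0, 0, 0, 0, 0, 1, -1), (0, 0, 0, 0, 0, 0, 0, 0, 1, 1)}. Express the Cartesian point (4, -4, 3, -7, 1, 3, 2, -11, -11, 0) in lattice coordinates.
4b₁ + 3b₃ - 4b₄ - 3b₅ + 2b₇ - 9b₈ - 10b₉ - 10b₁₀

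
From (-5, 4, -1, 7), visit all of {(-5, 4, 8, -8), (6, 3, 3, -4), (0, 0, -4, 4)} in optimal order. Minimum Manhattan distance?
60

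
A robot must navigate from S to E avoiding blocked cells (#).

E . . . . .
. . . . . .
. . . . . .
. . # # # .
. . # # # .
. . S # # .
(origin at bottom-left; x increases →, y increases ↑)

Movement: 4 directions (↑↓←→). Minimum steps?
7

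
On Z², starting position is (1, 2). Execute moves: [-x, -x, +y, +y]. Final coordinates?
(-1, 4)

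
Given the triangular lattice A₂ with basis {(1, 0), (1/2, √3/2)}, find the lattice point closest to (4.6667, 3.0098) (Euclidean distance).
(4.5, 2.598)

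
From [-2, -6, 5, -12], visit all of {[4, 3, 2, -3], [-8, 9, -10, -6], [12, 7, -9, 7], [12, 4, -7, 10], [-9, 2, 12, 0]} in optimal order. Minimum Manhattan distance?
134
(one optimal route: (-2, -6, 5, -12) → (4, 3, 2, -3) → (-9, 2, 12, 0) → (-8, 9, -10, -6) → (12, 7, -9, 7) → (12, 4, -7, 10))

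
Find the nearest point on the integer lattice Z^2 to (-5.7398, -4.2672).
(-6, -4)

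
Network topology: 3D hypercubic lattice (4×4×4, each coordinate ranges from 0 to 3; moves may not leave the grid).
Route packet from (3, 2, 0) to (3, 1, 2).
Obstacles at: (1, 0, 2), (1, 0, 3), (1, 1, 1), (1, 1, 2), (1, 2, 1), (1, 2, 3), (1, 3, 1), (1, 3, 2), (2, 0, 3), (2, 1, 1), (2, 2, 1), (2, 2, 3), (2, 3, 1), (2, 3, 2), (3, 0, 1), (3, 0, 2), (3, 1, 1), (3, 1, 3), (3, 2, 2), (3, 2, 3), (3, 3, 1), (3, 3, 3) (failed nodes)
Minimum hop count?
7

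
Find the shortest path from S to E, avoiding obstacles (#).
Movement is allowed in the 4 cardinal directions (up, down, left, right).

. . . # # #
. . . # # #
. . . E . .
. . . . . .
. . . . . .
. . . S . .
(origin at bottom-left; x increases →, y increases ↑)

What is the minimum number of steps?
3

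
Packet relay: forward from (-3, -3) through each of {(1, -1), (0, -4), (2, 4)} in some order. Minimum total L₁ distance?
14
(one optimal route: (-3, -3) → (0, -4) → (1, -1) → (2, 4))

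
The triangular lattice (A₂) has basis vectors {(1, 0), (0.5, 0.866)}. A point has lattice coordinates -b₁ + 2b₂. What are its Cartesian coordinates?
(0, 1.732)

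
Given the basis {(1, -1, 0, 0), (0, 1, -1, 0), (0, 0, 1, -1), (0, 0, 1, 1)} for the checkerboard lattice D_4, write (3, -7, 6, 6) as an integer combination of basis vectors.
3b₁ - 4b₂ - 2b₃ + 4b₄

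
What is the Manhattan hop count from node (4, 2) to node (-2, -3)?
11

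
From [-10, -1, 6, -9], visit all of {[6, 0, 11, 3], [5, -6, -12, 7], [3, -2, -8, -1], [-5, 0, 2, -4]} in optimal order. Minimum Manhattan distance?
88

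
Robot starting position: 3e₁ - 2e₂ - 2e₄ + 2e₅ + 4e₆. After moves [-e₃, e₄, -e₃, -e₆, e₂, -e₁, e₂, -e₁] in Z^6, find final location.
(1, 0, -2, -1, 2, 3)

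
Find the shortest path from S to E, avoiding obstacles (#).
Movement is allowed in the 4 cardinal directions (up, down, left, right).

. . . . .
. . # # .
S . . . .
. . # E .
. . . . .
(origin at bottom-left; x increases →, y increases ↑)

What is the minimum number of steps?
4
(one shortest path: (0, 2) → (1, 2) → (2, 2) → (3, 2) → (3, 1))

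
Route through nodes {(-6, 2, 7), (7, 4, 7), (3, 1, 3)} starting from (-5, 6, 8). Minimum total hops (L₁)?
31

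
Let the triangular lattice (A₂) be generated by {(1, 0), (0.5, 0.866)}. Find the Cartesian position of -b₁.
(-1, 0)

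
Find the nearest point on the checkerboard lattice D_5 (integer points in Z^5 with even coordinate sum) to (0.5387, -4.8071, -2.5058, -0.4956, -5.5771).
(1, -5, -3, -1, -6)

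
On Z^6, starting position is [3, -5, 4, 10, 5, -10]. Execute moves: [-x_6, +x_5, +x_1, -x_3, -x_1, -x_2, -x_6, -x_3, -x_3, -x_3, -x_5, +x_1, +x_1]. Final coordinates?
(5, -6, 0, 10, 5, -12)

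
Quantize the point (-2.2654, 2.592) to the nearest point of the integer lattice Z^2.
(-2, 3)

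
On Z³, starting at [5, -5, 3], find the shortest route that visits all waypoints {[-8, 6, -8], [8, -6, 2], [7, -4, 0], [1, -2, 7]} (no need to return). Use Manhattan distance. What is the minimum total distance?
57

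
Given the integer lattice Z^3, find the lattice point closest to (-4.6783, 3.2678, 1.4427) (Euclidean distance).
(-5, 3, 1)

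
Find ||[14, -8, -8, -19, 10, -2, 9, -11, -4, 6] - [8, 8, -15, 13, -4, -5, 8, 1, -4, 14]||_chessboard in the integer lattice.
32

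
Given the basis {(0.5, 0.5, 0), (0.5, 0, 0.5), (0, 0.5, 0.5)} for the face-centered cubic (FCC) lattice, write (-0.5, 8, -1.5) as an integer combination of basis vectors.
9b₁ - 10b₂ + 7b₃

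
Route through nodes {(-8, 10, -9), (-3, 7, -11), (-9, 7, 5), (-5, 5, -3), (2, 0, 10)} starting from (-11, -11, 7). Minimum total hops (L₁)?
86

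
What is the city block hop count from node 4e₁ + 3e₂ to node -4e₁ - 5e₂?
16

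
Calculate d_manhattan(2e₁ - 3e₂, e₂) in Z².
6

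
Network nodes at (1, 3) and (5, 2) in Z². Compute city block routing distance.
5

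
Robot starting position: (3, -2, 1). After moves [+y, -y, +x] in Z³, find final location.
(4, -2, 1)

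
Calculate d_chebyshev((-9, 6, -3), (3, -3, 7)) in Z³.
12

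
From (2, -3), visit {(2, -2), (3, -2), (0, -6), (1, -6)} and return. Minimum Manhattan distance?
14
(one optimal route: (2, -3) → (2, -2) → (3, -2) → (0, -6) → (1, -6) → (2, -3))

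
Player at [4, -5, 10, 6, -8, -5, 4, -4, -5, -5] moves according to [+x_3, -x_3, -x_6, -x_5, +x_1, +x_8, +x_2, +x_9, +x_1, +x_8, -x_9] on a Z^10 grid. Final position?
(6, -4, 10, 6, -9, -6, 4, -2, -5, -5)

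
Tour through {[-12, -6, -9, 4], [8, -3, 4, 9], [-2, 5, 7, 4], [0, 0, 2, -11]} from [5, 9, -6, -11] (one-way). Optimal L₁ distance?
116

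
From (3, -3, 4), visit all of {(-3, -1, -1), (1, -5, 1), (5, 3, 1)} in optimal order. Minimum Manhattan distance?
31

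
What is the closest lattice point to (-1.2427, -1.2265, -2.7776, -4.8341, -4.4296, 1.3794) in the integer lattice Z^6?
(-1, -1, -3, -5, -4, 1)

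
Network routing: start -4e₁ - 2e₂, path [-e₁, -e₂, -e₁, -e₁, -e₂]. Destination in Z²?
(-7, -4)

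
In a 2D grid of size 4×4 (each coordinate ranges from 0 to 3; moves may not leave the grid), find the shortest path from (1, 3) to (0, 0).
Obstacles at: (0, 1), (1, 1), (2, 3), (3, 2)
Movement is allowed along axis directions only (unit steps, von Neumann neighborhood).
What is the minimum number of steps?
6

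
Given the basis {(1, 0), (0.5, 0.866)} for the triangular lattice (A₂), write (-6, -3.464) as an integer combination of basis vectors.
-4b₁ - 4b₂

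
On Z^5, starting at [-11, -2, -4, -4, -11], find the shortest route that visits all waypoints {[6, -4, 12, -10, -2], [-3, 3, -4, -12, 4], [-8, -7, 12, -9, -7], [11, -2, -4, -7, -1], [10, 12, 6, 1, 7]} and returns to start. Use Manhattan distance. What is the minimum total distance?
208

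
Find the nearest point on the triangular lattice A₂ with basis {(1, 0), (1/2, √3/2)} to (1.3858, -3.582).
(1, -3.464)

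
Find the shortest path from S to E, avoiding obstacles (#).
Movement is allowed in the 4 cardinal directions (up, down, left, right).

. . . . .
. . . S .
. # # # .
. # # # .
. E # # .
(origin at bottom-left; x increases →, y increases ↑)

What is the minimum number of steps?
7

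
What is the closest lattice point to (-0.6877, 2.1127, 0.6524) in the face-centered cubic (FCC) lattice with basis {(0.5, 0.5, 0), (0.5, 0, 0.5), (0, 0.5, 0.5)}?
(-0.5, 2, 0.5)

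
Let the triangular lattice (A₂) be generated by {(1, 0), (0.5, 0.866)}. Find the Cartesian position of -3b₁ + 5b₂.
(-0.5, 4.33)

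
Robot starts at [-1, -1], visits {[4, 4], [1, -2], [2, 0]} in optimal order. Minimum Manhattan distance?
12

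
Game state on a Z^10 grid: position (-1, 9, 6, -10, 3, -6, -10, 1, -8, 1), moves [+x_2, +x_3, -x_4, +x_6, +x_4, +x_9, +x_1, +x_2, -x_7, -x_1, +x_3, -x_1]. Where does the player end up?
(-2, 11, 8, -10, 3, -5, -11, 1, -7, 1)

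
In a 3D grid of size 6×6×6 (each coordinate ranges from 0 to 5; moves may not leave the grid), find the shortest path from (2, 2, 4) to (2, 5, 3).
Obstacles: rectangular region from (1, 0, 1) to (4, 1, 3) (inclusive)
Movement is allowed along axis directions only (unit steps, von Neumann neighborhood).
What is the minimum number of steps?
4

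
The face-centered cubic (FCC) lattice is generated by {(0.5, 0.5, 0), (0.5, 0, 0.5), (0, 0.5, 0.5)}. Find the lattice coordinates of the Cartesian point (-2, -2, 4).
-8b₁ + 4b₂ + 4b₃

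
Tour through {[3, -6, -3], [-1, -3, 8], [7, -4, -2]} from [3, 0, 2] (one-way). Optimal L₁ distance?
37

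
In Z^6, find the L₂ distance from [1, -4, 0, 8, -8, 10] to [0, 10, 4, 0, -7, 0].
19.4422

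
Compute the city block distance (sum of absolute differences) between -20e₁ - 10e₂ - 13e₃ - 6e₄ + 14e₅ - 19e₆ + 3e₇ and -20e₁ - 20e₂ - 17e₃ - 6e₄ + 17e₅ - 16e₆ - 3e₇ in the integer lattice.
26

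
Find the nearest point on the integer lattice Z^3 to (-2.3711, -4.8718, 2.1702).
(-2, -5, 2)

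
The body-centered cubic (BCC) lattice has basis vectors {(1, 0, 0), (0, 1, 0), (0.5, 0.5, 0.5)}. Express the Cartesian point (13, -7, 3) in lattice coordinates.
10b₁ - 10b₂ + 6b₃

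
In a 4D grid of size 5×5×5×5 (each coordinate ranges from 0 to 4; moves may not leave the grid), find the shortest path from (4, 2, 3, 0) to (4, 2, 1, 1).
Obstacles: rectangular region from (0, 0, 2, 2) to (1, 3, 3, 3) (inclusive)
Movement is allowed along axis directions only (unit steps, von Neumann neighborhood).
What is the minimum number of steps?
3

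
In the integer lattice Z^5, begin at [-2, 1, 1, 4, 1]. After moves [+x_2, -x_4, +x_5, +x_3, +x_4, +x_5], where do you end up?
(-2, 2, 2, 4, 3)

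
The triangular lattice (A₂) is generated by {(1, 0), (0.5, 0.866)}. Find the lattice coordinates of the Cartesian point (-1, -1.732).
-2b₂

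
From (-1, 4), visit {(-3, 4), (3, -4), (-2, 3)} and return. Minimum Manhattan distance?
28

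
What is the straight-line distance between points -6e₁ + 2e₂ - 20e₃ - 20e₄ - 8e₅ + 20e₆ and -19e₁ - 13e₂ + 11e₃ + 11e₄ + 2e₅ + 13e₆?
49.6488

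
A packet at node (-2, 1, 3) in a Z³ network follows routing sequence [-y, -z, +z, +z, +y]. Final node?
(-2, 1, 4)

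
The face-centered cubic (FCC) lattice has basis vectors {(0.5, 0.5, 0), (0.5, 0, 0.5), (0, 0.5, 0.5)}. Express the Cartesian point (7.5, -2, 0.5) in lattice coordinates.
5b₁ + 10b₂ - 9b₃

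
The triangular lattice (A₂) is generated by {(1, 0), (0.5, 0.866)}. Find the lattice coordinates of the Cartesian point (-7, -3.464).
-5b₁ - 4b₂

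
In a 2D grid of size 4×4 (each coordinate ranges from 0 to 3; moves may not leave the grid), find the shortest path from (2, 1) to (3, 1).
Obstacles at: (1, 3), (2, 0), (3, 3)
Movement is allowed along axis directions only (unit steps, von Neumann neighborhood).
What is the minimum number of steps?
1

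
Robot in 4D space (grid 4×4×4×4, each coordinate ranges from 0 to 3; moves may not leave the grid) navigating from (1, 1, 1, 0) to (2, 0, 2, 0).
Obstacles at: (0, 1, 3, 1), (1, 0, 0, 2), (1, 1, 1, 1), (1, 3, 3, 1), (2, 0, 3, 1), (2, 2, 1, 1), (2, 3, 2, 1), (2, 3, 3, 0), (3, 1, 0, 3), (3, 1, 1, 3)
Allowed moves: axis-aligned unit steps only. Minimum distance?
3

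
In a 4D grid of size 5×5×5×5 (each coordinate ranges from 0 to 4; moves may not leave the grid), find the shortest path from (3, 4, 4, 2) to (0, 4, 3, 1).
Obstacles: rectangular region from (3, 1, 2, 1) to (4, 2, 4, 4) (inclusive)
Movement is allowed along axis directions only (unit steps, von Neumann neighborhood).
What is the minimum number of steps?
5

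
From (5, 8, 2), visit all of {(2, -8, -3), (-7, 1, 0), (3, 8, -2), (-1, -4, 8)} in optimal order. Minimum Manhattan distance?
61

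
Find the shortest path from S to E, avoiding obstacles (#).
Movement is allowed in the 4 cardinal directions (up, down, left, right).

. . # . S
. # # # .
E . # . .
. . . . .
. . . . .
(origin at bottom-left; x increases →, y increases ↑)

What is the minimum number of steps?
8
(one shortest path: (4, 4) → (4, 3) → (4, 2) → (3, 2) → (3, 1) → (2, 1) → (1, 1) → (0, 1) → (0, 2))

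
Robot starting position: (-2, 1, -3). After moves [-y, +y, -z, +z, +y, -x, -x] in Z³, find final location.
(-4, 2, -3)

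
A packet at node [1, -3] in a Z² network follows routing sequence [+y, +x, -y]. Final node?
(2, -3)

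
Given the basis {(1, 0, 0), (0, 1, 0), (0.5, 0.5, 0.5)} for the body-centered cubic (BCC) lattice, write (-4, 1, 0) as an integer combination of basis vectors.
-4b₁ + b₂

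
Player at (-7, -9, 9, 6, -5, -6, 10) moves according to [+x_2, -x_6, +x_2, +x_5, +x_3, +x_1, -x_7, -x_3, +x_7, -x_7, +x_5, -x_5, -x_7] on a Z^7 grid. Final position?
(-6, -7, 9, 6, -4, -7, 8)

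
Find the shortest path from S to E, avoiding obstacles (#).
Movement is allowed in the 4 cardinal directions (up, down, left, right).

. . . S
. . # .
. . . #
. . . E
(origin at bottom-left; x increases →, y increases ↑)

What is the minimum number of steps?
7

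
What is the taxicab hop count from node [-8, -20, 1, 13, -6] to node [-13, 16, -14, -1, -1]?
75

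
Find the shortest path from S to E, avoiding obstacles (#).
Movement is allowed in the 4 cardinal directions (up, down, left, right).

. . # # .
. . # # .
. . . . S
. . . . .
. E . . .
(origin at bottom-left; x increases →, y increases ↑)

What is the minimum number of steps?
5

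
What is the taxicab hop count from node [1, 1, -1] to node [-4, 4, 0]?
9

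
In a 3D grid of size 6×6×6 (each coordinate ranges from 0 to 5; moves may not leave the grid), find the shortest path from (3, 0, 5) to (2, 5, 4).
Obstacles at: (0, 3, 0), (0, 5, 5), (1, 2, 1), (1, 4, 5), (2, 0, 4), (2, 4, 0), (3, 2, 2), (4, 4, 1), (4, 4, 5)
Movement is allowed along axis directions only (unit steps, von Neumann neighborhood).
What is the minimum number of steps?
7
(one shortest path: (3, 0, 5) → (2, 0, 5) → (2, 1, 5) → (2, 2, 5) → (2, 3, 5) → (2, 4, 5) → (2, 5, 5) → (2, 5, 4))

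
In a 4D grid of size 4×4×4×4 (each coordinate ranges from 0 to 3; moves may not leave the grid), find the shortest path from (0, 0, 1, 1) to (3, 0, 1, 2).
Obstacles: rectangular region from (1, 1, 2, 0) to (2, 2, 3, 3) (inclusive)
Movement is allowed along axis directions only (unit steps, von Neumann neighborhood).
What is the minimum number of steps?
4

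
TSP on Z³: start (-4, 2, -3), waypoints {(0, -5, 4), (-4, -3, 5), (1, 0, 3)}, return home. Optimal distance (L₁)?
40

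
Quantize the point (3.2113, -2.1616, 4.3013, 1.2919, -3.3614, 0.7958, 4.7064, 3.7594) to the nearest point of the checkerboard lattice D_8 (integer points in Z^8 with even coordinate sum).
(3, -2, 4, 1, -4, 1, 5, 4)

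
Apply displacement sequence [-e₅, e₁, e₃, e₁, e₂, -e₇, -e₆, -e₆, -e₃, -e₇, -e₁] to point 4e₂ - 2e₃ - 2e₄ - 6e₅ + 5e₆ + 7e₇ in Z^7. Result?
(1, 5, -2, -2, -7, 3, 5)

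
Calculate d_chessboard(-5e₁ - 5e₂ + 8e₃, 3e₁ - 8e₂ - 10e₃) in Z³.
18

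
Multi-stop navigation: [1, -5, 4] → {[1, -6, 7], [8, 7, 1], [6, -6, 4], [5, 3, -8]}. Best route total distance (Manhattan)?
46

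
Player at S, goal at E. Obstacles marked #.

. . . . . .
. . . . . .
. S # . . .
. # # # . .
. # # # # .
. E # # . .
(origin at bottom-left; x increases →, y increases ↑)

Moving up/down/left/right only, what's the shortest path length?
5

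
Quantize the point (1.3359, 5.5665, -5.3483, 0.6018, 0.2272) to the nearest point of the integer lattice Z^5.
(1, 6, -5, 1, 0)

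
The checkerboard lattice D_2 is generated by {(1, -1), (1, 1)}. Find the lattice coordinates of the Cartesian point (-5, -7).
b₁ - 6b₂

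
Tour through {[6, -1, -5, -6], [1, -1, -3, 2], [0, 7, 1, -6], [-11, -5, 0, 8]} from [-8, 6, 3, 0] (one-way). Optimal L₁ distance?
77
(one optimal route: (-8, 6, 3, 0) → (0, 7, 1, -6) → (6, -1, -5, -6) → (1, -1, -3, 2) → (-11, -5, 0, 8))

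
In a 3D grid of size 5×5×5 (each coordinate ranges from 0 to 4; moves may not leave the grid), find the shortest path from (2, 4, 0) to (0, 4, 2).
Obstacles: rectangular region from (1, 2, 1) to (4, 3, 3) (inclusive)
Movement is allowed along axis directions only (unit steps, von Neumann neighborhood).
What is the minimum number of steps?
4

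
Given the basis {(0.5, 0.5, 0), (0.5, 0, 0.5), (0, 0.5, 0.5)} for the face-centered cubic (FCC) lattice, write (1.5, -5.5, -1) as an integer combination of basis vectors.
-3b₁ + 6b₂ - 8b₃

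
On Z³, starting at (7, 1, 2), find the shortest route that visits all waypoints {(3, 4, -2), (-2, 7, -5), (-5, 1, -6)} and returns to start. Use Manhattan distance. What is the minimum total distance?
52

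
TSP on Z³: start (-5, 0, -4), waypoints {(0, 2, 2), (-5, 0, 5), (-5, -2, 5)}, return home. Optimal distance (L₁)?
36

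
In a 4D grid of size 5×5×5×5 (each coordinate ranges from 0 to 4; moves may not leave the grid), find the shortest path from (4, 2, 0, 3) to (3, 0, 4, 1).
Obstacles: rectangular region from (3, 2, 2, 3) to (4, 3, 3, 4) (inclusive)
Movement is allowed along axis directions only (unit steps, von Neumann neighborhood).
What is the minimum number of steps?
9
(one shortest path: (4, 2, 0, 3) → (3, 2, 0, 3) → (3, 1, 0, 3) → (3, 0, 0, 3) → (3, 0, 1, 3) → (3, 0, 2, 3) → (3, 0, 3, 3) → (3, 0, 4, 3) → (3, 0, 4, 2) → (3, 0, 4, 1))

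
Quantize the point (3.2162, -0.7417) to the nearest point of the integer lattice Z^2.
(3, -1)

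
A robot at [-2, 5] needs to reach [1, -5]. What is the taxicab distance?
13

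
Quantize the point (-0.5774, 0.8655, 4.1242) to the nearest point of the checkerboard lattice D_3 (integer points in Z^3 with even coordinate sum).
(-1, 1, 4)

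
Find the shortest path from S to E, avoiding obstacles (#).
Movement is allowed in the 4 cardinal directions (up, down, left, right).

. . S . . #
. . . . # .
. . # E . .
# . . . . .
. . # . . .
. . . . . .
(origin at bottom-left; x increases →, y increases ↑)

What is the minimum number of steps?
3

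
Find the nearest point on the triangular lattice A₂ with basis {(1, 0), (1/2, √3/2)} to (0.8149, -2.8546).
(0.5, -2.598)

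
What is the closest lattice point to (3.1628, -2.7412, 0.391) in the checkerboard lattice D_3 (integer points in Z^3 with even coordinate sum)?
(3, -3, 0)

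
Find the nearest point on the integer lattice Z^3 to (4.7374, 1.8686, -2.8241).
(5, 2, -3)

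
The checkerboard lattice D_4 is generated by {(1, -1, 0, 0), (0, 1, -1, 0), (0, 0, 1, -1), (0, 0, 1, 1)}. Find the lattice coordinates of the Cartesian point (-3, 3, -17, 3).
-3b₁ - 10b₃ - 7b₄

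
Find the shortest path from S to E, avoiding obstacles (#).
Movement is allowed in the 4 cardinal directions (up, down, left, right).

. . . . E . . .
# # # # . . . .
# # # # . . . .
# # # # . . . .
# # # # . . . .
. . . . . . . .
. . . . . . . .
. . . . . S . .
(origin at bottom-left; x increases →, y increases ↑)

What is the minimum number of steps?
8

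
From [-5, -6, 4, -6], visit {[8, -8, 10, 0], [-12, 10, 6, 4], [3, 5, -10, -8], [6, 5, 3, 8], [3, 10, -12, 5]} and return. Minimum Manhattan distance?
176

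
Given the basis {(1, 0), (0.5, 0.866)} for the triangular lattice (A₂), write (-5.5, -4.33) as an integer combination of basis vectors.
-3b₁ - 5b₂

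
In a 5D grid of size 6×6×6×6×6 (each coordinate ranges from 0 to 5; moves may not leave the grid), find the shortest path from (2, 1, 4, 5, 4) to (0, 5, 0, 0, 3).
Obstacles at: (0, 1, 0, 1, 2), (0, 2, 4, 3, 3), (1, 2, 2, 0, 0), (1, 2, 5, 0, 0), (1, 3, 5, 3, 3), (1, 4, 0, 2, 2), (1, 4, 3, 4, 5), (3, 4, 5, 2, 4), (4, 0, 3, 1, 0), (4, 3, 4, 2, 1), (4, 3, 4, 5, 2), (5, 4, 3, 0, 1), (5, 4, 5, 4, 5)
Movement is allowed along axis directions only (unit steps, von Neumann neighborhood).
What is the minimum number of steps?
16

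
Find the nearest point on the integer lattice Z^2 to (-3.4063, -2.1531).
(-3, -2)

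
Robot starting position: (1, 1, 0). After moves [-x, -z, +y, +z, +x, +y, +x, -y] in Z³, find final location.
(2, 2, 0)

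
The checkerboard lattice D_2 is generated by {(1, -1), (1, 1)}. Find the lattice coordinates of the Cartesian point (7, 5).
b₁ + 6b₂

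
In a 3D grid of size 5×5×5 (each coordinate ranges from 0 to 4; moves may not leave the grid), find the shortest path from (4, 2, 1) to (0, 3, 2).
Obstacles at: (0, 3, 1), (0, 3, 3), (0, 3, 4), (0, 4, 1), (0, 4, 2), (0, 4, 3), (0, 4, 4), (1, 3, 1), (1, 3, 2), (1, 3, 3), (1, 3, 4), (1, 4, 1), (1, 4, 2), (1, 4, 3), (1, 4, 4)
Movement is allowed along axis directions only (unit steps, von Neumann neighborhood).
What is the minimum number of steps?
6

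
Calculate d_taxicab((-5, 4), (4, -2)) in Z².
15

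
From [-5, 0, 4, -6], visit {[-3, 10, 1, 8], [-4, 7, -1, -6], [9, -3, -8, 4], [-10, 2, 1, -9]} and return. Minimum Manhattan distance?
126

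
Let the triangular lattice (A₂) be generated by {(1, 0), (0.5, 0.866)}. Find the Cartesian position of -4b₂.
(-2, -3.464)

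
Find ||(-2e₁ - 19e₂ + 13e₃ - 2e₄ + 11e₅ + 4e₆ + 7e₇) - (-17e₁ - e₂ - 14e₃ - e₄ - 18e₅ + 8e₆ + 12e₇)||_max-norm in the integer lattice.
29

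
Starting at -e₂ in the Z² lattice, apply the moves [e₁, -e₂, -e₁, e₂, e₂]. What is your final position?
(0, 0)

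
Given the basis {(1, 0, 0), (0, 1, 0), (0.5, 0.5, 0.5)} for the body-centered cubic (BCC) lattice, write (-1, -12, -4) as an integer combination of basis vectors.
3b₁ - 8b₂ - 8b₃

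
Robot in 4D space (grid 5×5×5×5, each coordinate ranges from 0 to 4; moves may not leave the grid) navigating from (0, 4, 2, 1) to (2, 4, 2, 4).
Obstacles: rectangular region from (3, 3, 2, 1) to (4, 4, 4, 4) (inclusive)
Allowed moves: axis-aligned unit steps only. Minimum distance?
5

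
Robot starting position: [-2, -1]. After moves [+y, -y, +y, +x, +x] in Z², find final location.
(0, 0)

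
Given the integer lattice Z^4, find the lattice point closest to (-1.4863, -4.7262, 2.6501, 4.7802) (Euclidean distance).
(-1, -5, 3, 5)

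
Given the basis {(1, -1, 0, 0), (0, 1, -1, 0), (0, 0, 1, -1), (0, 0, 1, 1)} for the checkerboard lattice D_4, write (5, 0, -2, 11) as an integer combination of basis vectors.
5b₁ + 5b₂ - 4b₃ + 7b₄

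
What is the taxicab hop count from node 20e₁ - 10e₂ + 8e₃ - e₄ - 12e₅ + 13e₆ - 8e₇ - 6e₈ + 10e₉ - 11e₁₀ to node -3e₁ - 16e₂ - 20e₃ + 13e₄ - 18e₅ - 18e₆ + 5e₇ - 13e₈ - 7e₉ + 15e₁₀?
171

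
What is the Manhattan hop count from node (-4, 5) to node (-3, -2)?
8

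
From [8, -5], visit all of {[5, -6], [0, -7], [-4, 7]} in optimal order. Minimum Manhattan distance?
28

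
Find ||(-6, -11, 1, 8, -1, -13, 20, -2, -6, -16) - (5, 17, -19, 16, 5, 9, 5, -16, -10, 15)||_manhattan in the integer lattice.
159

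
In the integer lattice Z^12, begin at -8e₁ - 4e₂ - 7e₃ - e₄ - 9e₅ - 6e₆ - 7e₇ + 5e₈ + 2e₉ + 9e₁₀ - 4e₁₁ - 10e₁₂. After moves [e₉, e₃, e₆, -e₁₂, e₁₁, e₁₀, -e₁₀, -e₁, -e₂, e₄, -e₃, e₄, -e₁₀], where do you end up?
(-9, -5, -7, 1, -9, -5, -7, 5, 3, 8, -3, -11)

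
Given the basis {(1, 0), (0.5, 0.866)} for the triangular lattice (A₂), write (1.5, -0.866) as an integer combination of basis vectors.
2b₁ - b₂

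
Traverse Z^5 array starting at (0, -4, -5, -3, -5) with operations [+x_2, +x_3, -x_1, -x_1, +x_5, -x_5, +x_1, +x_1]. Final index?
(0, -3, -4, -3, -5)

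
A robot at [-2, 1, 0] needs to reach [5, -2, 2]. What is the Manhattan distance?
12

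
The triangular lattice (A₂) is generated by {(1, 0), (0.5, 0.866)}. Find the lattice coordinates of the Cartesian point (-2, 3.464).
-4b₁ + 4b₂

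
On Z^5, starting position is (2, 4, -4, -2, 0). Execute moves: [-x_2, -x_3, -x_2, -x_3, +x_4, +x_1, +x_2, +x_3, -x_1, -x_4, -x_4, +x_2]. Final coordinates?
(2, 4, -5, -3, 0)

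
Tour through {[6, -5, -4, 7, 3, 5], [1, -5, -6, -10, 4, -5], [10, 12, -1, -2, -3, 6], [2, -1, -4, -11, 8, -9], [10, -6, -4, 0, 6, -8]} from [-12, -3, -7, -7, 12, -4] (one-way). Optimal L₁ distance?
139
(one optimal route: (-12, -3, -7, -7, 12, -4) → (1, -5, -6, -10, 4, -5) → (2, -1, -4, -11, 8, -9) → (10, -6, -4, 0, 6, -8) → (6, -5, -4, 7, 3, 5) → (10, 12, -1, -2, -3, 6))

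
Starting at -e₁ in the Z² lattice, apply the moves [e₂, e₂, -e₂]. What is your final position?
(-1, 1)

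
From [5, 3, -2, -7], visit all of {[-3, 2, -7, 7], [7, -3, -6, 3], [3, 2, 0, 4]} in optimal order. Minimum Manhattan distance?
52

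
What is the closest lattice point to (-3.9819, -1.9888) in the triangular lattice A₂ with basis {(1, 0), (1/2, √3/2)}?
(-4, -1.732)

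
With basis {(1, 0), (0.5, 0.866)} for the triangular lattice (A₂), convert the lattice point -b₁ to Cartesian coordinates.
(-1, 0)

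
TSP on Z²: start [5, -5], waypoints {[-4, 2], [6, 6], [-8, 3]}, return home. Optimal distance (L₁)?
50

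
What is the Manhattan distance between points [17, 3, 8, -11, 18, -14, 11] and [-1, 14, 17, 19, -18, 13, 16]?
136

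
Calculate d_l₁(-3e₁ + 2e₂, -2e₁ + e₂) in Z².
2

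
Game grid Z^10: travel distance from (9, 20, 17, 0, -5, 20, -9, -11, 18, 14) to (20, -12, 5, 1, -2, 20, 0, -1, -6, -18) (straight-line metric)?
55.4977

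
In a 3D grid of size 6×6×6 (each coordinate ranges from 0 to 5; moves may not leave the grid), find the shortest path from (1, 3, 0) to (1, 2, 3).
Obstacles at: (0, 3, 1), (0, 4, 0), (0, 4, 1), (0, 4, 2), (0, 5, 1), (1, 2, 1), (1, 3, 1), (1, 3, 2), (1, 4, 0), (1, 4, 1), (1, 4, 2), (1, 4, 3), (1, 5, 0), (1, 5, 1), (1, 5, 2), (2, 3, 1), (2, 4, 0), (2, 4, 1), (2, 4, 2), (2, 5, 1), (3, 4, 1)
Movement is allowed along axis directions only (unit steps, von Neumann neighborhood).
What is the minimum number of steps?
6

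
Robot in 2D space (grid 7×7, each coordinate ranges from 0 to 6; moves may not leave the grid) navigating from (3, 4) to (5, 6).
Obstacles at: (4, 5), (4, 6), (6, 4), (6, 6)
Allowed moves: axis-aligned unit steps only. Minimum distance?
4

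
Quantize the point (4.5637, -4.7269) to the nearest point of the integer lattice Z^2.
(5, -5)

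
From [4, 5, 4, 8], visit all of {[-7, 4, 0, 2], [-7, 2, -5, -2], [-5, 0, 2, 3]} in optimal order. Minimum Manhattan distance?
41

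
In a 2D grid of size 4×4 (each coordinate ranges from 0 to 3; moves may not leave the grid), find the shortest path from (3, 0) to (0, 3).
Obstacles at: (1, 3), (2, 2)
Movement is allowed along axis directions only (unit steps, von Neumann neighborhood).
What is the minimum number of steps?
6
(one shortest path: (3, 0) → (2, 0) → (1, 0) → (0, 0) → (0, 1) → (0, 2) → (0, 3))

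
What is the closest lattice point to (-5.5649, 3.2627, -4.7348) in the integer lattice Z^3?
(-6, 3, -5)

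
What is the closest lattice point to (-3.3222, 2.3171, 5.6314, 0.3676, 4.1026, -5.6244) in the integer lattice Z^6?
(-3, 2, 6, 0, 4, -6)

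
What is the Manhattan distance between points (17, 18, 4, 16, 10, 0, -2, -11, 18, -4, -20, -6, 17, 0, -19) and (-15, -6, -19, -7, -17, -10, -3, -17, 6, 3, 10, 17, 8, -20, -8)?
258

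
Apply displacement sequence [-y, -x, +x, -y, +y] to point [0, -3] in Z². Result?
(0, -4)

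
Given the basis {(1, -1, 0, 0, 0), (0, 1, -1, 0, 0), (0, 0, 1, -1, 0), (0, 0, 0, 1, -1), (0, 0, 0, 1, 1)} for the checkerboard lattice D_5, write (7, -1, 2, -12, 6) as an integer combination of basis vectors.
7b₁ + 6b₂ + 8b₃ - 5b₄ + b₅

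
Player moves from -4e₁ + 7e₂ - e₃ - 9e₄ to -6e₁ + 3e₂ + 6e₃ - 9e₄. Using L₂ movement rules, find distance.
8.30662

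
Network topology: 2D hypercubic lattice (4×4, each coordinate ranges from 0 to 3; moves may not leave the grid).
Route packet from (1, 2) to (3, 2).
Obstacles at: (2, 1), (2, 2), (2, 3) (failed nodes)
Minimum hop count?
6
(one shortest path: (1, 2) → (1, 1) → (1, 0) → (2, 0) → (3, 0) → (3, 1) → (3, 2))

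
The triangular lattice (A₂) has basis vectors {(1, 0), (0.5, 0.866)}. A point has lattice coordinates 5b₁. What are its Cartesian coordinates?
(5, 0)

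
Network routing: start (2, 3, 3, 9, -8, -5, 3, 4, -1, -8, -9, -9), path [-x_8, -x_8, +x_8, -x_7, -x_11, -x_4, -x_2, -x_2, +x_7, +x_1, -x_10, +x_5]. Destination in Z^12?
(3, 1, 3, 8, -7, -5, 3, 3, -1, -9, -10, -9)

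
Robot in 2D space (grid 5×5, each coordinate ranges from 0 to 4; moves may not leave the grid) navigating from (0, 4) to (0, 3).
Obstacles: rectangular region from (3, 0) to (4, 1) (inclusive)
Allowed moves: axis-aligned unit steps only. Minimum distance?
1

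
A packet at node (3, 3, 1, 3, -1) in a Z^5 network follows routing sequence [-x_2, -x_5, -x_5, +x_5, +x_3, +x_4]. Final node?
(3, 2, 2, 4, -2)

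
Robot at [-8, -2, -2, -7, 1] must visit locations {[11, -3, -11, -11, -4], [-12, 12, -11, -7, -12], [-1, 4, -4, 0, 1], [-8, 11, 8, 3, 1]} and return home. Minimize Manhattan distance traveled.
186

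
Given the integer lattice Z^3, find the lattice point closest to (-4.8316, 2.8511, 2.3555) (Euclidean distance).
(-5, 3, 2)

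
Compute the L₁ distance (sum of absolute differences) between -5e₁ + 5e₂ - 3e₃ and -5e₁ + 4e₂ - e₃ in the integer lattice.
3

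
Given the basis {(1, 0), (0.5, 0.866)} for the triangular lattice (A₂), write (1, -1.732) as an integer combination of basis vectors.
2b₁ - 2b₂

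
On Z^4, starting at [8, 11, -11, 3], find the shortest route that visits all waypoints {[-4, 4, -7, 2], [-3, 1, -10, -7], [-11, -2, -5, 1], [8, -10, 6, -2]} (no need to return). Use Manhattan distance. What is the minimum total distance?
105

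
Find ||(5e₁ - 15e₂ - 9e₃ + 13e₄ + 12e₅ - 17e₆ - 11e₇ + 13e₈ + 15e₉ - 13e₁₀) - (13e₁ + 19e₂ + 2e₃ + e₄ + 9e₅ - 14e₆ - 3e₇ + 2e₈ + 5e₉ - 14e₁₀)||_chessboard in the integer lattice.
34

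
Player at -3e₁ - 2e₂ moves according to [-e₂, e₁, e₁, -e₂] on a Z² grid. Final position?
(-1, -4)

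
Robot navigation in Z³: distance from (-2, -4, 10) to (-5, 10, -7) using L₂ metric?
22.2261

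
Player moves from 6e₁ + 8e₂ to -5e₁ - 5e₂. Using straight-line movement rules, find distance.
17.0294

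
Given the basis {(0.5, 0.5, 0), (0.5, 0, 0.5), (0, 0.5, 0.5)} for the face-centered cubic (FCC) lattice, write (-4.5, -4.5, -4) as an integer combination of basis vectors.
-5b₁ - 4b₂ - 4b₃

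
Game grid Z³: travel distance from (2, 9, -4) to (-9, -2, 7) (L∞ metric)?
11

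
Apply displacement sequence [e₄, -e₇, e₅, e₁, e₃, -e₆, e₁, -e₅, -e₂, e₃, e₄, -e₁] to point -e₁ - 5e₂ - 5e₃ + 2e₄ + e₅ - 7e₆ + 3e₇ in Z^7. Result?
(0, -6, -3, 4, 1, -8, 2)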